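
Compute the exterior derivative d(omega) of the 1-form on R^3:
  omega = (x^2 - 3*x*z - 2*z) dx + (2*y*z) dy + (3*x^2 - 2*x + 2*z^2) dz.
d(omega) = (9*x) dx ∧ dz + (-2*y) dy ∧ dz

For a 1-form omega = sum_i f_i dx_i, the exterior derivative is
  d(omega) = sum_{i < j} (∂f_j/∂x_i - ∂f_i/∂x_j) dx_i ∧ dx_j.
  coefficient of dx ∧ dz: ∂f_3/∂x - ∂f_1/∂z = ∂(3*x^2 - 2*x + 2*z^2)/∂x - ∂(x^2 - 3*x*z - 2*z)/∂z = 9*x
  coefficient of dy ∧ dz: ∂f_3/∂y - ∂f_2/∂z = ∂(3*x^2 - 2*x + 2*z^2)/∂y - ∂(2*y*z)/∂z = -2*y
Assembling: d(omega) = (9*x) dx ∧ dz + (-2*y) dy ∧ dz.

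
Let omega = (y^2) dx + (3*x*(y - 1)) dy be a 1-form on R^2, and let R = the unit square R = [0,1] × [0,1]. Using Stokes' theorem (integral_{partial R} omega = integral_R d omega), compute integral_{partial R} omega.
integral_(partial R) omega = -5/2

Stokes: integral_partial_R omega = integral_R d omega with d omega = (∂Q/∂x - ∂P/∂y) dx ∧ dy.
  ∂Q/∂x = 3*y - 3
  ∂P/∂y = 2*y
  integrand = ∂Q/∂x - ∂P/∂y = y - 3.
Integrating over R: integral_0^1 integral_0^1 (y - 3) dx dy = -5/2.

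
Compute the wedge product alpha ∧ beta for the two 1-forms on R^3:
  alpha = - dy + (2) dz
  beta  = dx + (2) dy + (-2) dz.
alpha ∧ beta = (1) dx ∧ dy + (-2) dy ∧ dz + (-2) dx ∧ dz

Distribute the wedge, using dx_i ∧ dx_j = -dx_j ∧ dx_i and dx_i ∧ dx_i = 0. For each pair (i, j) with i < j, the coefficient of dx_i ∧ dx_j in alpha ∧ beta is (alpha_i * beta_j - alpha_j * beta_i). Collecting: alpha ∧ beta = (1) dx ∧ dy + (-2) dy ∧ dz + (-2) dx ∧ dz.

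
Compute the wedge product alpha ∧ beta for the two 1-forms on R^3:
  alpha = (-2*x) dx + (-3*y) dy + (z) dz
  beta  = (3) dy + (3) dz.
alpha ∧ beta = (-6*x) dx ∧ dy + (-6*x) dx ∧ dz + (-9*y - 3*z) dy ∧ dz

Distribute the wedge, using dx_i ∧ dx_j = -dx_j ∧ dx_i and dx_i ∧ dx_i = 0. For each pair (i, j) with i < j, the coefficient of dx_i ∧ dx_j in alpha ∧ beta is (alpha_i * beta_j - alpha_j * beta_i). Collecting: alpha ∧ beta = (-6*x) dx ∧ dy + (-6*x) dx ∧ dz + (-9*y - 3*z) dy ∧ dz.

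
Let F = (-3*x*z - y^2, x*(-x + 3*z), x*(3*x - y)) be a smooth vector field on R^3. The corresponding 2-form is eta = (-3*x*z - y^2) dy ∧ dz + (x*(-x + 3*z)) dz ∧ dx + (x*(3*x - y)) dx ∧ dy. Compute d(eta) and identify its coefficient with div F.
d(eta) = (-3*z) dx ∧ dy ∧ dz; div F = -3*z

For a 2-form in R^3 of the form above, applying d gives a 3-form with coefficient ∂P/∂x + ∂Q/∂y + ∂R/∂z:
  ∂P/∂x = -3*z
  ∂Q/∂y = 0
  ∂R/∂z = 0
Sum = -3*z, which is exactly div F.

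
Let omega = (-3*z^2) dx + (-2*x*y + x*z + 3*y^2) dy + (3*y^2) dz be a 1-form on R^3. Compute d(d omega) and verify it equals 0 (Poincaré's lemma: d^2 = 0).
d(d omega) = 0

Step 1: d omega = sum_{i<j} (∂f_j/∂x_i - ∂f_i/∂x_j) dx_i ∧ dx_j:
  coeff of dx ∧ dy: -2*y + z
  coeff of dx ∧ dz: 6*z
  coeff of dy ∧ dz: -x + 6*y
Step 2: Apply d again to each 2-form coefficient. The only possible 3-form in R^3 is dx ∧ dy ∧ dz, with coefficient
  ∂(coeff of dy∧dz)/∂x - ∂(coeff of dx∧dz)/∂y + ∂(coeff of dx∧dy)/∂z
  = ∂/∂x (-x + 6*y) - ∂/∂y (6*z) + ∂/∂z (-2*y + z).
Each of these terms simplifies to sums of mixed partials that cancel in pairs. The result is 0 (by equality of mixed partials for smooth functions — Schwarz / Clairaut).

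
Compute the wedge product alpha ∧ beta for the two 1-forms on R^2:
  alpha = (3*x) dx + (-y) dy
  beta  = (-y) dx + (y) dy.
alpha ∧ beta = (y*(3*x - y)) dx ∧ dy

Distribute the wedge, using dx_i ∧ dx_j = -dx_j ∧ dx_i and dx_i ∧ dx_i = 0. For each pair (i, j) with i < j, the coefficient of dx_i ∧ dx_j in alpha ∧ beta is (alpha_i * beta_j - alpha_j * beta_i). Collecting: alpha ∧ beta = (y*(3*x - y)) dx ∧ dy.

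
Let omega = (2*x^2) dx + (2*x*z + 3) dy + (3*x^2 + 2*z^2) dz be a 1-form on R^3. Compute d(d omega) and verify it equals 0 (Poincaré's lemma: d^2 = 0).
d(d omega) = 0

Step 1: d omega = sum_{i<j} (∂f_j/∂x_i - ∂f_i/∂x_j) dx_i ∧ dx_j:
  coeff of dx ∧ dy: 2*z
  coeff of dx ∧ dz: 6*x
  coeff of dy ∧ dz: -2*x
Step 2: Apply d again to each 2-form coefficient. The only possible 3-form in R^3 is dx ∧ dy ∧ dz, with coefficient
  ∂(coeff of dy∧dz)/∂x - ∂(coeff of dx∧dz)/∂y + ∂(coeff of dx∧dy)/∂z
  = ∂/∂x (-2*x) - ∂/∂y (6*x) + ∂/∂z (2*z).
Each of these terms simplifies to sums of mixed partials that cancel in pairs. The result is 0 (by equality of mixed partials for smooth functions — Schwarz / Clairaut).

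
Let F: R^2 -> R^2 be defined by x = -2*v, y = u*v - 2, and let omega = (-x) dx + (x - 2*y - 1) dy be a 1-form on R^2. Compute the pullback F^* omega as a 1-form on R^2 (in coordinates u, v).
F^* omega = (v*(-2*u*v - 2*v + 3)) du + (-2*u^2*v - 2*u*v + 3*u - 4*v) dv

Using F^*(f dg) = (f ∘ F) d(g ∘ F), substitute each coordinate x_i by F_i(u, v) in f_i, and replace dx_i by d F_i = (∂F_i/∂u) du + (∂F_i/∂v) dv.
  For the x component: f_1(F) = 2*v; d F_1 = (0) du + (-2) dv
  For the y component: f_2(F) = -2*u*v - 2*v + 3; d F_2 = (v) du + (u) dv
Combining and collecting du, dv coefficients:
  coeff of du: v*(-2*u*v - 2*v + 3)
  coeff of dv: -2*u^2*v - 2*u*v + 3*u - 4*v
F^* omega = (v*(-2*u*v - 2*v + 3)) du + (-2*u^2*v - 2*u*v + 3*u - 4*v) dv.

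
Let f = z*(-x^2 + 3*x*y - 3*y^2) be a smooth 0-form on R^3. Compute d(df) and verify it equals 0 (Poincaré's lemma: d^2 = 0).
d(df) = 0

Step 1: df = sum_i (∂f/∂x_i) dx_i = (z*(-2*x + 3*y)) dx + (3*z*(x - 2*y)) dy + (-x^2 + 3*x*y - 3*y^2) dz.
Step 2: Apply d again. Using the 1-form formula, the coefficient of dx ∧ dy in d(df) is ∂^2 f/∂x ∂y - ∂^2 f/∂y ∂x = (3*z) - (3*z) = 0 (equality of mixed partials for smooth f).
Similarly for dx ∧ dz and dy ∧ dz — all coefficients vanish. So d(df) = 0.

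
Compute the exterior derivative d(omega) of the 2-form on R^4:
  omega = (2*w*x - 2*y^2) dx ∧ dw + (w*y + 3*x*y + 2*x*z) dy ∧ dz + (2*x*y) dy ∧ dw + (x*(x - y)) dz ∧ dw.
d(omega) = (6*y) dx ∧ dy ∧ dw + (3*y + 2*z) dx ∧ dy ∧ dz + (-x + y) dy ∧ dz ∧ dw + (2*x - y) dx ∧ dz ∧ dw

For a 2-form omega = sum_{i<j} g_{ij} dx_i ∧ dx_j, the exterior derivative is
  d(omega) = sum_{i<j} d(g_{ij}) ∧ dx_i ∧ dx_j = sum_{i<j, k} (∂g_{ij}/∂x_k) dx_k ∧ dx_i ∧ dx_j.
Expand each term, using dx_k ∧ dx_i ∧ dx_j = sgn(permutation) dx_{(a)} ∧ dx_{(b)} ∧ dx_{(c)} with (a < b < c) sorted:
  d(2*w*x - 2*y^2) includes (∂/∂y)(2*w*x - 2*y^2) dy = (-4*y) dy, which multiplied by dx ∧ dw gives (4*y) dx ∧ dy ∧ dw
  d(w*y + 3*x*y + 2*x*z) includes (∂/∂x)(w*y + 3*x*y + 2*x*z) dx = (3*y + 2*z) dx, which multiplied by dy ∧ dz gives (3*y + 2*z) dx ∧ dy ∧ dz
  d(w*y + 3*x*y + 2*x*z) includes (∂/∂w)(w*y + 3*x*y + 2*x*z) dw = (y) dw, which multiplied by dy ∧ dz gives (y) dy ∧ dz ∧ dw
  d(2*x*y) includes (∂/∂x)(2*x*y) dx = (2*y) dx, which multiplied by dy ∧ dw gives (2*y) dx ∧ dy ∧ dw
  d(x*(x - y)) includes (∂/∂x)(x*(x - y)) dx = (2*x - y) dx, which multiplied by dz ∧ dw gives (2*x - y) dx ∧ dz ∧ dw
  d(x*(x - y)) includes (∂/∂y)(x*(x - y)) dy = (-x) dy, which multiplied by dz ∧ dw gives (-x) dy ∧ dz ∧ dw
Collecting like 3-forms: d(omega) = (6*y) dx ∧ dy ∧ dw + (3*y + 2*z) dx ∧ dy ∧ dz + (-x + y) dy ∧ dz ∧ dw + (2*x - y) dx ∧ dz ∧ dw.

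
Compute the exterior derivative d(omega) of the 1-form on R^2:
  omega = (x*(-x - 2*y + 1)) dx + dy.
d(omega) = (2*x) dx ∧ dy

For a 1-form omega = sum_i f_i dx_i, the exterior derivative is
  d(omega) = sum_{i < j} (∂f_j/∂x_i - ∂f_i/∂x_j) dx_i ∧ dx_j.
  coefficient of dx ∧ dy: ∂f_2/∂x - ∂f_1/∂y = ∂(1)/∂x - ∂(x*(-x - 2*y + 1))/∂y = 2*x
Assembling: d(omega) = (2*x) dx ∧ dy.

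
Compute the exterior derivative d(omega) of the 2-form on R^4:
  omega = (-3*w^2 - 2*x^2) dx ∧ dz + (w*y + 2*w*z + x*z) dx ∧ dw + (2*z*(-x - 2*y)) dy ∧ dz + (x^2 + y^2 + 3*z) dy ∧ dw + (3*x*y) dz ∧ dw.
d(omega) = (-8*w - x + 3*y) dx ∧ dz ∧ dw + (-w + 2*x) dx ∧ dy ∧ dw + (-2*z) dx ∧ dy ∧ dz + (3*x - 3) dy ∧ dz ∧ dw

For a 2-form omega = sum_{i<j} g_{ij} dx_i ∧ dx_j, the exterior derivative is
  d(omega) = sum_{i<j} d(g_{ij}) ∧ dx_i ∧ dx_j = sum_{i<j, k} (∂g_{ij}/∂x_k) dx_k ∧ dx_i ∧ dx_j.
Expand each term, using dx_k ∧ dx_i ∧ dx_j = sgn(permutation) dx_{(a)} ∧ dx_{(b)} ∧ dx_{(c)} with (a < b < c) sorted:
  d(-3*w^2 - 2*x^2) includes (∂/∂w)(-3*w^2 - 2*x^2) dw = (-6*w) dw, which multiplied by dx ∧ dz gives (-6*w) dx ∧ dz ∧ dw
  d(w*y + 2*w*z + x*z) includes (∂/∂y)(w*y + 2*w*z + x*z) dy = (w) dy, which multiplied by dx ∧ dw gives (-w) dx ∧ dy ∧ dw
  d(w*y + 2*w*z + x*z) includes (∂/∂z)(w*y + 2*w*z + x*z) dz = (2*w + x) dz, which multiplied by dx ∧ dw gives (-2*w - x) dx ∧ dz ∧ dw
  d(2*z*(-x - 2*y)) includes (∂/∂x)(2*z*(-x - 2*y)) dx = (-2*z) dx, which multiplied by dy ∧ dz gives (-2*z) dx ∧ dy ∧ dz
  d(x^2 + y^2 + 3*z) includes (∂/∂x)(x^2 + y^2 + 3*z) dx = (2*x) dx, which multiplied by dy ∧ dw gives (2*x) dx ∧ dy ∧ dw
  d(x^2 + y^2 + 3*z) includes (∂/∂z)(x^2 + y^2 + 3*z) dz = (3) dz, which multiplied by dy ∧ dw gives (-3) dy ∧ dz ∧ dw
  d(3*x*y) includes (∂/∂x)(3*x*y) dx = (3*y) dx, which multiplied by dz ∧ dw gives (3*y) dx ∧ dz ∧ dw
  d(3*x*y) includes (∂/∂y)(3*x*y) dy = (3*x) dy, which multiplied by dz ∧ dw gives (3*x) dy ∧ dz ∧ dw
Collecting like 3-forms: d(omega) = (-8*w - x + 3*y) dx ∧ dz ∧ dw + (-w + 2*x) dx ∧ dy ∧ dw + (-2*z) dx ∧ dy ∧ dz + (3*x - 3) dy ∧ dz ∧ dw.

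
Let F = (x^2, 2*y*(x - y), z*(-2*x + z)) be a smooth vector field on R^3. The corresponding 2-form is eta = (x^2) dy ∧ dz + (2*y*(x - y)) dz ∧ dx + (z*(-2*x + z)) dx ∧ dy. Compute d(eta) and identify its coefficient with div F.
d(eta) = (2*x - 4*y + 2*z) dx ∧ dy ∧ dz; div F = 2*x - 4*y + 2*z

For a 2-form in R^3 of the form above, applying d gives a 3-form with coefficient ∂P/∂x + ∂Q/∂y + ∂R/∂z:
  ∂P/∂x = 2*x
  ∂Q/∂y = 2*x - 4*y
  ∂R/∂z = -2*x + 2*z
Sum = 2*x - 4*y + 2*z, which is exactly div F.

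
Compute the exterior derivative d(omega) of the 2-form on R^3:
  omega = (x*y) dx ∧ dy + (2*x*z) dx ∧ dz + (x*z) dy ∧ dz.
d(omega) = (z) dx ∧ dy ∧ dz

For a 2-form omega = sum_{i<j} g_{ij} dx_i ∧ dx_j, the exterior derivative is
  d(omega) = sum_{i<j} d(g_{ij}) ∧ dx_i ∧ dx_j = sum_{i<j, k} (∂g_{ij}/∂x_k) dx_k ∧ dx_i ∧ dx_j.
Expand each term, using dx_k ∧ dx_i ∧ dx_j = sgn(permutation) dx_{(a)} ∧ dx_{(b)} ∧ dx_{(c)} with (a < b < c) sorted:
  d(x*z) includes (∂/∂x)(x*z) dx = (z) dx, which multiplied by dy ∧ dz gives (z) dx ∧ dy ∧ dz
Collecting like 3-forms: d(omega) = (z) dx ∧ dy ∧ dz.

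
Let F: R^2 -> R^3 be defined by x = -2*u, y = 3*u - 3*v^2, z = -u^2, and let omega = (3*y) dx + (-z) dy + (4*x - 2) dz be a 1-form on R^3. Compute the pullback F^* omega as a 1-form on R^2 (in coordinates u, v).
F^* omega = (19*u^2 - 14*u + 18*v^2) du + (-6*u^2*v) dv

Using F^*(f dg) = (f ∘ F) d(g ∘ F), substitute each coordinate x_i by F_i(u, v) in f_i, and replace dx_i by d F_i = (∂F_i/∂u) du + (∂F_i/∂v) dv.
  For the x component: f_1(F) = 9*u - 9*v^2; d F_1 = (-2) du + (0) dv
  For the y component: f_2(F) = u^2; d F_2 = (3) du + (-6*v) dv
  For the z component: f_3(F) = -8*u - 2; d F_3 = (-2*u) du + (0) dv
Combining and collecting du, dv coefficients:
  coeff of du: 19*u^2 - 14*u + 18*v^2
  coeff of dv: -6*u^2*v
F^* omega = (19*u^2 - 14*u + 18*v^2) du + (-6*u^2*v) dv.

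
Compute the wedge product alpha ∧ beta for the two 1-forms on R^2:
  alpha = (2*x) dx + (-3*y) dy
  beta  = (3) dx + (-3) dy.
alpha ∧ beta = (-6*x + 9*y) dx ∧ dy

Distribute the wedge, using dx_i ∧ dx_j = -dx_j ∧ dx_i and dx_i ∧ dx_i = 0. For each pair (i, j) with i < j, the coefficient of dx_i ∧ dx_j in alpha ∧ beta is (alpha_i * beta_j - alpha_j * beta_i). Collecting: alpha ∧ beta = (-6*x + 9*y) dx ∧ dy.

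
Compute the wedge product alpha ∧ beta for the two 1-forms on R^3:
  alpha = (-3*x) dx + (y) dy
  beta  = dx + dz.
alpha ∧ beta = (-3*x) dx ∧ dz + (-y) dx ∧ dy + (y) dy ∧ dz

Distribute the wedge, using dx_i ∧ dx_j = -dx_j ∧ dx_i and dx_i ∧ dx_i = 0. For each pair (i, j) with i < j, the coefficient of dx_i ∧ dx_j in alpha ∧ beta is (alpha_i * beta_j - alpha_j * beta_i). Collecting: alpha ∧ beta = (-3*x) dx ∧ dz + (-y) dx ∧ dy + (y) dy ∧ dz.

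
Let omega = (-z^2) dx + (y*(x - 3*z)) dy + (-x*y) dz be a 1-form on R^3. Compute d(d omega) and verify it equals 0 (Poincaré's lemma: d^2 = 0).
d(d omega) = 0

Step 1: d omega = sum_{i<j} (∂f_j/∂x_i - ∂f_i/∂x_j) dx_i ∧ dx_j:
  coeff of dx ∧ dy: y
  coeff of dx ∧ dz: -y + 2*z
  coeff of dy ∧ dz: -x + 3*y
Step 2: Apply d again to each 2-form coefficient. The only possible 3-form in R^3 is dx ∧ dy ∧ dz, with coefficient
  ∂(coeff of dy∧dz)/∂x - ∂(coeff of dx∧dz)/∂y + ∂(coeff of dx∧dy)/∂z
  = ∂/∂x (-x + 3*y) - ∂/∂y (-y + 2*z) + ∂/∂z (y).
Each of these terms simplifies to sums of mixed partials that cancel in pairs. The result is 0 (by equality of mixed partials for smooth functions — Schwarz / Clairaut).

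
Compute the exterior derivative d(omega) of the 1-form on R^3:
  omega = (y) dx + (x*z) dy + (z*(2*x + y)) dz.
d(omega) = (z - 1) dx ∧ dy + (2*z) dx ∧ dz + (-x + z) dy ∧ dz

For a 1-form omega = sum_i f_i dx_i, the exterior derivative is
  d(omega) = sum_{i < j} (∂f_j/∂x_i - ∂f_i/∂x_j) dx_i ∧ dx_j.
  coefficient of dx ∧ dy: ∂f_2/∂x - ∂f_1/∂y = ∂(x*z)/∂x - ∂(y)/∂y = z - 1
  coefficient of dx ∧ dz: ∂f_3/∂x - ∂f_1/∂z = ∂(z*(2*x + y))/∂x - ∂(y)/∂z = 2*z
  coefficient of dy ∧ dz: ∂f_3/∂y - ∂f_2/∂z = ∂(z*(2*x + y))/∂y - ∂(x*z)/∂z = -x + z
Assembling: d(omega) = (z - 1) dx ∧ dy + (2*z) dx ∧ dz + (-x + z) dy ∧ dz.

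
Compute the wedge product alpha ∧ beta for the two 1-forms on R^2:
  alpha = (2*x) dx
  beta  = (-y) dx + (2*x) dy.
alpha ∧ beta = (4*x^2) dx ∧ dy

Distribute the wedge, using dx_i ∧ dx_j = -dx_j ∧ dx_i and dx_i ∧ dx_i = 0. For each pair (i, j) with i < j, the coefficient of dx_i ∧ dx_j in alpha ∧ beta is (alpha_i * beta_j - alpha_j * beta_i). Collecting: alpha ∧ beta = (4*x^2) dx ∧ dy.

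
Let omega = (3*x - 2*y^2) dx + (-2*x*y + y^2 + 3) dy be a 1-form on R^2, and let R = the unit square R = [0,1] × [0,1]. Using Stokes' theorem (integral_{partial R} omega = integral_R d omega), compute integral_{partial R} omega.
integral_(partial R) omega = 1

Stokes: integral_partial_R omega = integral_R d omega with d omega = (∂Q/∂x - ∂P/∂y) dx ∧ dy.
  ∂Q/∂x = -2*y
  ∂P/∂y = -4*y
  integrand = ∂Q/∂x - ∂P/∂y = 2*y.
Integrating over R: integral_0^1 integral_0^1 (2*y) dx dy = 1.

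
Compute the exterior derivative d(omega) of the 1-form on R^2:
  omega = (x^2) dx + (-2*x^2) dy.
d(omega) = (-4*x) dx ∧ dy

For a 1-form omega = sum_i f_i dx_i, the exterior derivative is
  d(omega) = sum_{i < j} (∂f_j/∂x_i - ∂f_i/∂x_j) dx_i ∧ dx_j.
  coefficient of dx ∧ dy: ∂f_2/∂x - ∂f_1/∂y = ∂(-2*x^2)/∂x - ∂(x^2)/∂y = -4*x
Assembling: d(omega) = (-4*x) dx ∧ dy.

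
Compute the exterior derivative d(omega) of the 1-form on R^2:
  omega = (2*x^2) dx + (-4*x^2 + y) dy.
d(omega) = (-8*x) dx ∧ dy

For a 1-form omega = sum_i f_i dx_i, the exterior derivative is
  d(omega) = sum_{i < j} (∂f_j/∂x_i - ∂f_i/∂x_j) dx_i ∧ dx_j.
  coefficient of dx ∧ dy: ∂f_2/∂x - ∂f_1/∂y = ∂(-4*x^2 + y)/∂x - ∂(2*x^2)/∂y = -8*x
Assembling: d(omega) = (-8*x) dx ∧ dy.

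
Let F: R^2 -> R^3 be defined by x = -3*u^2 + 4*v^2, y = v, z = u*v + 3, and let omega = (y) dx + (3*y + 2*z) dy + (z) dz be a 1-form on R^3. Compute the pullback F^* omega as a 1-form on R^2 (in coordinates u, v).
F^* omega = (v*(u*v - 6*u + 3)) du + (u^2*v + 2*u*v + 3*u + 8*v^2 + 3*v + 6) dv

Using F^*(f dg) = (f ∘ F) d(g ∘ F), substitute each coordinate x_i by F_i(u, v) in f_i, and replace dx_i by d F_i = (∂F_i/∂u) du + (∂F_i/∂v) dv.
  For the x component: f_1(F) = v; d F_1 = (-6*u) du + (8*v) dv
  For the y component: f_2(F) = 2*u*v + 3*v + 6; d F_2 = (0) du + (1) dv
  For the z component: f_3(F) = u*v + 3; d F_3 = (v) du + (u) dv
Combining and collecting du, dv coefficients:
  coeff of du: v*(u*v - 6*u + 3)
  coeff of dv: u^2*v + 2*u*v + 3*u + 8*v^2 + 3*v + 6
F^* omega = (v*(u*v - 6*u + 3)) du + (u^2*v + 2*u*v + 3*u + 8*v^2 + 3*v + 6) dv.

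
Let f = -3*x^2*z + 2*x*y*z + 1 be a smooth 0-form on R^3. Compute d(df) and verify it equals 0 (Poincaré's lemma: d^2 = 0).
d(df) = 0

Step 1: df = sum_i (∂f/∂x_i) dx_i = (2*z*(-3*x + y)) dx + (2*x*z) dy + (x*(-3*x + 2*y)) dz.
Step 2: Apply d again. Using the 1-form formula, the coefficient of dx ∧ dy in d(df) is ∂^2 f/∂x ∂y - ∂^2 f/∂y ∂x = (2*z) - (2*z) = 0 (equality of mixed partials for smooth f).
Similarly for dx ∧ dz and dy ∧ dz — all coefficients vanish. So d(df) = 0.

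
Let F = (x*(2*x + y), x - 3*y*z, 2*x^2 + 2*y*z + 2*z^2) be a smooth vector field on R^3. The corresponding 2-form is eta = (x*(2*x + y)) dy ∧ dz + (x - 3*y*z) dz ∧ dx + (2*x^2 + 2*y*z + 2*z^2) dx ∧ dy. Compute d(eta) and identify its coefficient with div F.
d(eta) = (4*x + 3*y + z) dx ∧ dy ∧ dz; div F = 4*x + 3*y + z

For a 2-form in R^3 of the form above, applying d gives a 3-form with coefficient ∂P/∂x + ∂Q/∂y + ∂R/∂z:
  ∂P/∂x = 4*x + y
  ∂Q/∂y = -3*z
  ∂R/∂z = 2*y + 4*z
Sum = 4*x + 3*y + z, which is exactly div F.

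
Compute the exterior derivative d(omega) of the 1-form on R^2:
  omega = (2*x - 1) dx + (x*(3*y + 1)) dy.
d(omega) = (3*y + 1) dx ∧ dy

For a 1-form omega = sum_i f_i dx_i, the exterior derivative is
  d(omega) = sum_{i < j} (∂f_j/∂x_i - ∂f_i/∂x_j) dx_i ∧ dx_j.
  coefficient of dx ∧ dy: ∂f_2/∂x - ∂f_1/∂y = ∂(x*(3*y + 1))/∂x - ∂(2*x - 1)/∂y = 3*y + 1
Assembling: d(omega) = (3*y + 1) dx ∧ dy.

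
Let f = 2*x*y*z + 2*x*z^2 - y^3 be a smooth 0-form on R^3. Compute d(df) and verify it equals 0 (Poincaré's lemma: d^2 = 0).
d(df) = 0

Step 1: df = sum_i (∂f/∂x_i) dx_i = (2*z*(y + z)) dx + (2*x*z - 3*y^2) dy + (2*x*(y + 2*z)) dz.
Step 2: Apply d again. Using the 1-form formula, the coefficient of dx ∧ dy in d(df) is ∂^2 f/∂x ∂y - ∂^2 f/∂y ∂x = (2*z) - (2*z) = 0 (equality of mixed partials for smooth f).
Similarly for dx ∧ dz and dy ∧ dz — all coefficients vanish. So d(df) = 0.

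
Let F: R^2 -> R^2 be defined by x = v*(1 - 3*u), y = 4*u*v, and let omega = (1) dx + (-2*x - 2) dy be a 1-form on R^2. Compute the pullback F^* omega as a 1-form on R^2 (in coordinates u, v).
F^* omega = (v*(24*u*v - 8*v - 11)) du + (24*u^2*v - 8*u*v - 11*u + 1) dv

Using F^*(f dg) = (f ∘ F) d(g ∘ F), substitute each coordinate x_i by F_i(u, v) in f_i, and replace dx_i by d F_i = (∂F_i/∂u) du + (∂F_i/∂v) dv.
  For the x component: f_1(F) = 1; d F_1 = (-3*v) du + (1 - 3*u) dv
  For the y component: f_2(F) = 6*u*v - 2*v - 2; d F_2 = (4*v) du + (4*u) dv
Combining and collecting du, dv coefficients:
  coeff of du: v*(24*u*v - 8*v - 11)
  coeff of dv: 24*u^2*v - 8*u*v - 11*u + 1
F^* omega = (v*(24*u*v - 8*v - 11)) du + (24*u^2*v - 8*u*v - 11*u + 1) dv.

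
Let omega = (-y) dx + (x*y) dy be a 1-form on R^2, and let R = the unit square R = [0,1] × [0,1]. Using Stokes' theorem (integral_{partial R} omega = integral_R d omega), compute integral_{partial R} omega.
integral_(partial R) omega = 3/2

Stokes: integral_partial_R omega = integral_R d omega with d omega = (∂Q/∂x - ∂P/∂y) dx ∧ dy.
  ∂Q/∂x = y
  ∂P/∂y = -1
  integrand = ∂Q/∂x - ∂P/∂y = y + 1.
Integrating over R: integral_0^1 integral_0^1 (y + 1) dx dy = 3/2.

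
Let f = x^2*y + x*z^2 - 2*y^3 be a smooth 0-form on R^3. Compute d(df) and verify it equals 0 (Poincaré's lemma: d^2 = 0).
d(df) = 0

Step 1: df = sum_i (∂f/∂x_i) dx_i = (2*x*y + z^2) dx + (x^2 - 6*y^2) dy + (2*x*z) dz.
Step 2: Apply d again. Using the 1-form formula, the coefficient of dx ∧ dy in d(df) is ∂^2 f/∂x ∂y - ∂^2 f/∂y ∂x = (2*x) - (2*x) = 0 (equality of mixed partials for smooth f).
Similarly for dx ∧ dz and dy ∧ dz — all coefficients vanish. So d(df) = 0.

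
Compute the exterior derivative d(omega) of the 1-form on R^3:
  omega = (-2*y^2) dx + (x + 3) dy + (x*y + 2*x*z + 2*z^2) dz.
d(omega) = (4*y + 1) dx ∧ dy + (y + 2*z) dx ∧ dz + (x) dy ∧ dz

For a 1-form omega = sum_i f_i dx_i, the exterior derivative is
  d(omega) = sum_{i < j} (∂f_j/∂x_i - ∂f_i/∂x_j) dx_i ∧ dx_j.
  coefficient of dx ∧ dy: ∂f_2/∂x - ∂f_1/∂y = ∂(x + 3)/∂x - ∂(-2*y^2)/∂y = 4*y + 1
  coefficient of dx ∧ dz: ∂f_3/∂x - ∂f_1/∂z = ∂(x*y + 2*x*z + 2*z^2)/∂x - ∂(-2*y^2)/∂z = y + 2*z
  coefficient of dy ∧ dz: ∂f_3/∂y - ∂f_2/∂z = ∂(x*y + 2*x*z + 2*z^2)/∂y - ∂(x + 3)/∂z = x
Assembling: d(omega) = (4*y + 1) dx ∧ dy + (y + 2*z) dx ∧ dz + (x) dy ∧ dz.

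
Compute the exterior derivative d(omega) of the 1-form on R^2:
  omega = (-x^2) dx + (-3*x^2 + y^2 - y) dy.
d(omega) = (-6*x) dx ∧ dy

For a 1-form omega = sum_i f_i dx_i, the exterior derivative is
  d(omega) = sum_{i < j} (∂f_j/∂x_i - ∂f_i/∂x_j) dx_i ∧ dx_j.
  coefficient of dx ∧ dy: ∂f_2/∂x - ∂f_1/∂y = ∂(-3*x^2 + y^2 - y)/∂x - ∂(-x^2)/∂y = -6*x
Assembling: d(omega) = (-6*x) dx ∧ dy.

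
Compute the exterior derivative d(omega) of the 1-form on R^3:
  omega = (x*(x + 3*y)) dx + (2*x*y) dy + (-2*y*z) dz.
d(omega) = (-3*x + 2*y) dx ∧ dy + (-2*z) dy ∧ dz

For a 1-form omega = sum_i f_i dx_i, the exterior derivative is
  d(omega) = sum_{i < j} (∂f_j/∂x_i - ∂f_i/∂x_j) dx_i ∧ dx_j.
  coefficient of dx ∧ dy: ∂f_2/∂x - ∂f_1/∂y = ∂(2*x*y)/∂x - ∂(x*(x + 3*y))/∂y = -3*x + 2*y
  coefficient of dy ∧ dz: ∂f_3/∂y - ∂f_2/∂z = ∂(-2*y*z)/∂y - ∂(2*x*y)/∂z = -2*z
Assembling: d(omega) = (-3*x + 2*y) dx ∧ dy + (-2*z) dy ∧ dz.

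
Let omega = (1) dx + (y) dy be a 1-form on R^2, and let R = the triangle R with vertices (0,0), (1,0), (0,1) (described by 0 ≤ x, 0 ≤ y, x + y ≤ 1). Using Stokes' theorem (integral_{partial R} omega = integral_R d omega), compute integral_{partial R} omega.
integral_(partial R) omega = 0

Stokes: integral_partial_R omega = integral_R d omega with d omega = (∂Q/∂x - ∂P/∂y) dx ∧ dy.
  ∂Q/∂x = 0
  ∂P/∂y = 0
  integrand = ∂Q/∂x - ∂P/∂y = 0.
Integrating over R: integral_0^1 integral_0^{1-x} (0) dy dx = 0.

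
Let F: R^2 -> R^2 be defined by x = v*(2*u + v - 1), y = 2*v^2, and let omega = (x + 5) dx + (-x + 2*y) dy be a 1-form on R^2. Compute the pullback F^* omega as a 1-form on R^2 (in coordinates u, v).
F^* omega = (2*v*(2*u*v + v^2 - v + 5)) du + (4*u^2*v - 2*u*v^2 - 4*u*v + 10*u + 14*v^3 + v^2 + 11*v - 5) dv

Using F^*(f dg) = (f ∘ F) d(g ∘ F), substitute each coordinate x_i by F_i(u, v) in f_i, and replace dx_i by d F_i = (∂F_i/∂u) du + (∂F_i/∂v) dv.
  For the x component: f_1(F) = 2*u*v + v^2 - v + 5; d F_1 = (2*v) du + (2*u + 2*v - 1) dv
  For the y component: f_2(F) = v*(-2*u + 3*v + 1); d F_2 = (0) du + (4*v) dv
Combining and collecting du, dv coefficients:
  coeff of du: 2*v*(2*u*v + v^2 - v + 5)
  coeff of dv: 4*u^2*v - 2*u*v^2 - 4*u*v + 10*u + 14*v^3 + v^2 + 11*v - 5
F^* omega = (2*v*(2*u*v + v^2 - v + 5)) du + (4*u^2*v - 2*u*v^2 - 4*u*v + 10*u + 14*v^3 + v^2 + 11*v - 5) dv.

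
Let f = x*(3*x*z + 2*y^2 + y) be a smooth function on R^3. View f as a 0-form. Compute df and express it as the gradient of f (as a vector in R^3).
df = (6*x*z + 2*y^2 + y) dx + (x*(4*y + 1)) dy + (3*x^2) dz; grad f = (6*x*z + 2*y^2 + y, x*(4*y + 1), 3*x^2)

For a 0-form f, d f = (∂f/∂x) dx + (∂f/∂y) dy + (∂f/∂z) dz. The components of the vector representation are exactly the entries of grad f in Cartesian coordinates:
  ∂f/∂x = 6*x*z + 2*y^2 + y
  ∂f/∂y = x*(4*y + 1)
  ∂f/∂z = 3*x^2.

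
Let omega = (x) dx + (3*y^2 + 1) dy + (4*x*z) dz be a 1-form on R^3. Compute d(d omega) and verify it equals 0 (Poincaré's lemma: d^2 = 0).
d(d omega) = 0

Step 1: d omega = sum_{i<j} (∂f_j/∂x_i - ∂f_i/∂x_j) dx_i ∧ dx_j:
  coeff of dx ∧ dy: 0
  coeff of dx ∧ dz: 4*z
  coeff of dy ∧ dz: 0
Step 2: Apply d again to each 2-form coefficient. The only possible 3-form in R^3 is dx ∧ dy ∧ dz, with coefficient
  ∂(coeff of dy∧dz)/∂x - ∂(coeff of dx∧dz)/∂y + ∂(coeff of dx∧dy)/∂z
  = ∂/∂x (0) - ∂/∂y (4*z) + ∂/∂z (0).
Each of these terms simplifies to sums of mixed partials that cancel in pairs. The result is 0 (by equality of mixed partials for smooth functions — Schwarz / Clairaut).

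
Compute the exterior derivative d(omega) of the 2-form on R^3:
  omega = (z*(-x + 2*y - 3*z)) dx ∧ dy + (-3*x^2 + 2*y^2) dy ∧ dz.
d(omega) = (-7*x + 2*y - 6*z) dx ∧ dy ∧ dz

For a 2-form omega = sum_{i<j} g_{ij} dx_i ∧ dx_j, the exterior derivative is
  d(omega) = sum_{i<j} d(g_{ij}) ∧ dx_i ∧ dx_j = sum_{i<j, k} (∂g_{ij}/∂x_k) dx_k ∧ dx_i ∧ dx_j.
Expand each term, using dx_k ∧ dx_i ∧ dx_j = sgn(permutation) dx_{(a)} ∧ dx_{(b)} ∧ dx_{(c)} with (a < b < c) sorted:
  d(z*(-x + 2*y - 3*z)) includes (∂/∂z)(z*(-x + 2*y - 3*z)) dz = (-x + 2*y - 6*z) dz, which multiplied by dx ∧ dy gives (-x + 2*y - 6*z) dx ∧ dy ∧ dz
  d(-3*x^2 + 2*y^2) includes (∂/∂x)(-3*x^2 + 2*y^2) dx = (-6*x) dx, which multiplied by dy ∧ dz gives (-6*x) dx ∧ dy ∧ dz
Collecting like 3-forms: d(omega) = (-7*x + 2*y - 6*z) dx ∧ dy ∧ dz.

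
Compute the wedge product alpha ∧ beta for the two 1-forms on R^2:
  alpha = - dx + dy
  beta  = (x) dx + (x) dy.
alpha ∧ beta = (-2*x) dx ∧ dy

Distribute the wedge, using dx_i ∧ dx_j = -dx_j ∧ dx_i and dx_i ∧ dx_i = 0. For each pair (i, j) with i < j, the coefficient of dx_i ∧ dx_j in alpha ∧ beta is (alpha_i * beta_j - alpha_j * beta_i). Collecting: alpha ∧ beta = (-2*x) dx ∧ dy.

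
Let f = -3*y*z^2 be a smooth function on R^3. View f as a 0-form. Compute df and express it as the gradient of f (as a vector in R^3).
df = (0) dx + (-3*z^2) dy + (-6*y*z) dz; grad f = (0, -3*z^2, -6*y*z)

For a 0-form f, d f = (∂f/∂x) dx + (∂f/∂y) dy + (∂f/∂z) dz. The components of the vector representation are exactly the entries of grad f in Cartesian coordinates:
  ∂f/∂x = 0
  ∂f/∂y = -3*z^2
  ∂f/∂z = -6*y*z.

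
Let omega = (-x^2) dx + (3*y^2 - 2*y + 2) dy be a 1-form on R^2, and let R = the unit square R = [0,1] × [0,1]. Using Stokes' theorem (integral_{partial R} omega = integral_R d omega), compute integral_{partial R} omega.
integral_(partial R) omega = 0

Stokes: integral_partial_R omega = integral_R d omega with d omega = (∂Q/∂x - ∂P/∂y) dx ∧ dy.
  ∂Q/∂x = 0
  ∂P/∂y = 0
  integrand = ∂Q/∂x - ∂P/∂y = 0.
Integrating over R: integral_0^1 integral_0^1 (0) dx dy = 0.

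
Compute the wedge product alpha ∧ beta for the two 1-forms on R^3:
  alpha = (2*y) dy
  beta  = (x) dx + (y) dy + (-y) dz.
alpha ∧ beta = (-2*x*y) dx ∧ dy + (-2*y^2) dy ∧ dz

Distribute the wedge, using dx_i ∧ dx_j = -dx_j ∧ dx_i and dx_i ∧ dx_i = 0. For each pair (i, j) with i < j, the coefficient of dx_i ∧ dx_j in alpha ∧ beta is (alpha_i * beta_j - alpha_j * beta_i). Collecting: alpha ∧ beta = (-2*x*y) dx ∧ dy + (-2*y^2) dy ∧ dz.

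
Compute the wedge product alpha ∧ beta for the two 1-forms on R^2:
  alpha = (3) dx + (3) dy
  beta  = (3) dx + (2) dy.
alpha ∧ beta = (-3) dx ∧ dy

Distribute the wedge, using dx_i ∧ dx_j = -dx_j ∧ dx_i and dx_i ∧ dx_i = 0. For each pair (i, j) with i < j, the coefficient of dx_i ∧ dx_j in alpha ∧ beta is (alpha_i * beta_j - alpha_j * beta_i). Collecting: alpha ∧ beta = (-3) dx ∧ dy.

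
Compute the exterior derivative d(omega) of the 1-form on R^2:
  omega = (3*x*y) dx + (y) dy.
d(omega) = (-3*x) dx ∧ dy

For a 1-form omega = sum_i f_i dx_i, the exterior derivative is
  d(omega) = sum_{i < j} (∂f_j/∂x_i - ∂f_i/∂x_j) dx_i ∧ dx_j.
  coefficient of dx ∧ dy: ∂f_2/∂x - ∂f_1/∂y = ∂(y)/∂x - ∂(3*x*y)/∂y = -3*x
Assembling: d(omega) = (-3*x) dx ∧ dy.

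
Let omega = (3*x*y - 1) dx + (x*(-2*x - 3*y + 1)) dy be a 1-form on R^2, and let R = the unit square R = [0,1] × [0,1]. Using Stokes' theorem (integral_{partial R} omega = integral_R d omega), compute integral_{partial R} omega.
integral_(partial R) omega = -4

Stokes: integral_partial_R omega = integral_R d omega with d omega = (∂Q/∂x - ∂P/∂y) dx ∧ dy.
  ∂Q/∂x = -4*x - 3*y + 1
  ∂P/∂y = 3*x
  integrand = ∂Q/∂x - ∂P/∂y = -7*x - 3*y + 1.
Integrating over R: integral_0^1 integral_0^1 (-7*x - 3*y + 1) dx dy = -4.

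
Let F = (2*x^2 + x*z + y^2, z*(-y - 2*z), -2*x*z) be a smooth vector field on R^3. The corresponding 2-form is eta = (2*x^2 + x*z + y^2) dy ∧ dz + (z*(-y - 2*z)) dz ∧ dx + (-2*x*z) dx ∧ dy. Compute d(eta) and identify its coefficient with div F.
d(eta) = (2*x) dx ∧ dy ∧ dz; div F = 2*x

For a 2-form in R^3 of the form above, applying d gives a 3-form with coefficient ∂P/∂x + ∂Q/∂y + ∂R/∂z:
  ∂P/∂x = 4*x + z
  ∂Q/∂y = -z
  ∂R/∂z = -2*x
Sum = 2*x, which is exactly div F.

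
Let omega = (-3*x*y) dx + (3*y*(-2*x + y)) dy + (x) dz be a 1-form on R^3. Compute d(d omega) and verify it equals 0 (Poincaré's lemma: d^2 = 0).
d(d omega) = 0

Step 1: d omega = sum_{i<j} (∂f_j/∂x_i - ∂f_i/∂x_j) dx_i ∧ dx_j:
  coeff of dx ∧ dy: 3*x - 6*y
  coeff of dx ∧ dz: 1
  coeff of dy ∧ dz: 0
Step 2: Apply d again to each 2-form coefficient. The only possible 3-form in R^3 is dx ∧ dy ∧ dz, with coefficient
  ∂(coeff of dy∧dz)/∂x - ∂(coeff of dx∧dz)/∂y + ∂(coeff of dx∧dy)/∂z
  = ∂/∂x (0) - ∂/∂y (1) + ∂/∂z (3*x - 6*y).
Each of these terms simplifies to sums of mixed partials that cancel in pairs. The result is 0 (by equality of mixed partials for smooth functions — Schwarz / Clairaut).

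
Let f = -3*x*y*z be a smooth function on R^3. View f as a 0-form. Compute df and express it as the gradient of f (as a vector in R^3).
df = (-3*y*z) dx + (-3*x*z) dy + (-3*x*y) dz; grad f = (-3*y*z, -3*x*z, -3*x*y)

For a 0-form f, d f = (∂f/∂x) dx + (∂f/∂y) dy + (∂f/∂z) dz. The components of the vector representation are exactly the entries of grad f in Cartesian coordinates:
  ∂f/∂x = -3*y*z
  ∂f/∂y = -3*x*z
  ∂f/∂z = -3*x*y.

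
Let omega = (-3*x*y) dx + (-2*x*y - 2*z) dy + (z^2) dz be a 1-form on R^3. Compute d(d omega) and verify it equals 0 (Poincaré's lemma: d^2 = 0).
d(d omega) = 0

Step 1: d omega = sum_{i<j} (∂f_j/∂x_i - ∂f_i/∂x_j) dx_i ∧ dx_j:
  coeff of dx ∧ dy: 3*x - 2*y
  coeff of dx ∧ dz: 0
  coeff of dy ∧ dz: 2
Step 2: Apply d again to each 2-form coefficient. The only possible 3-form in R^3 is dx ∧ dy ∧ dz, with coefficient
  ∂(coeff of dy∧dz)/∂x - ∂(coeff of dx∧dz)/∂y + ∂(coeff of dx∧dy)/∂z
  = ∂/∂x (2) - ∂/∂y (0) + ∂/∂z (3*x - 2*y).
Each of these terms simplifies to sums of mixed partials that cancel in pairs. The result is 0 (by equality of mixed partials for smooth functions — Schwarz / Clairaut).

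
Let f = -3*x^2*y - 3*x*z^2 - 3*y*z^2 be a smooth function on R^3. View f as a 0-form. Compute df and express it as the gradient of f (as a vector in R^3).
df = (-6*x*y - 3*z^2) dx + (-3*x^2 - 3*z^2) dy + (6*z*(-x - y)) dz; grad f = (-6*x*y - 3*z^2, -3*x^2 - 3*z^2, 6*z*(-x - y))

For a 0-form f, d f = (∂f/∂x) dx + (∂f/∂y) dy + (∂f/∂z) dz. The components of the vector representation are exactly the entries of grad f in Cartesian coordinates:
  ∂f/∂x = -6*x*y - 3*z^2
  ∂f/∂y = -3*x^2 - 3*z^2
  ∂f/∂z = 6*z*(-x - y).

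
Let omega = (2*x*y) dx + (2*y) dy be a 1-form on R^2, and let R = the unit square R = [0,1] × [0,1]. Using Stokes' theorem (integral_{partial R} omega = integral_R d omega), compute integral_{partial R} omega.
integral_(partial R) omega = -1

Stokes: integral_partial_R omega = integral_R d omega with d omega = (∂Q/∂x - ∂P/∂y) dx ∧ dy.
  ∂Q/∂x = 0
  ∂P/∂y = 2*x
  integrand = ∂Q/∂x - ∂P/∂y = -2*x.
Integrating over R: integral_0^1 integral_0^1 (-2*x) dx dy = -1.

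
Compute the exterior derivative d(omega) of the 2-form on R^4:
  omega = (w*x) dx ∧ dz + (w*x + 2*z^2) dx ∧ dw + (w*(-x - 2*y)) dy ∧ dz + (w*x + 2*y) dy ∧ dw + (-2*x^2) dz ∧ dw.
d(omega) = (-3*x - 4*z) dx ∧ dz ∧ dw + (-w) dx ∧ dy ∧ dz + (-x - 2*y) dy ∧ dz ∧ dw + (w) dx ∧ dy ∧ dw

For a 2-form omega = sum_{i<j} g_{ij} dx_i ∧ dx_j, the exterior derivative is
  d(omega) = sum_{i<j} d(g_{ij}) ∧ dx_i ∧ dx_j = sum_{i<j, k} (∂g_{ij}/∂x_k) dx_k ∧ dx_i ∧ dx_j.
Expand each term, using dx_k ∧ dx_i ∧ dx_j = sgn(permutation) dx_{(a)} ∧ dx_{(b)} ∧ dx_{(c)} with (a < b < c) sorted:
  d(w*x) includes (∂/∂w)(w*x) dw = (x) dw, which multiplied by dx ∧ dz gives (x) dx ∧ dz ∧ dw
  d(w*x + 2*z^2) includes (∂/∂z)(w*x + 2*z^2) dz = (4*z) dz, which multiplied by dx ∧ dw gives (-4*z) dx ∧ dz ∧ dw
  d(w*(-x - 2*y)) includes (∂/∂x)(w*(-x - 2*y)) dx = (-w) dx, which multiplied by dy ∧ dz gives (-w) dx ∧ dy ∧ dz
  d(w*(-x - 2*y)) includes (∂/∂w)(w*(-x - 2*y)) dw = (-x - 2*y) dw, which multiplied by dy ∧ dz gives (-x - 2*y) dy ∧ dz ∧ dw
  d(w*x + 2*y) includes (∂/∂x)(w*x + 2*y) dx = (w) dx, which multiplied by dy ∧ dw gives (w) dx ∧ dy ∧ dw
  d(-2*x^2) includes (∂/∂x)(-2*x^2) dx = (-4*x) dx, which multiplied by dz ∧ dw gives (-4*x) dx ∧ dz ∧ dw
Collecting like 3-forms: d(omega) = (-3*x - 4*z) dx ∧ dz ∧ dw + (-w) dx ∧ dy ∧ dz + (-x - 2*y) dy ∧ dz ∧ dw + (w) dx ∧ dy ∧ dw.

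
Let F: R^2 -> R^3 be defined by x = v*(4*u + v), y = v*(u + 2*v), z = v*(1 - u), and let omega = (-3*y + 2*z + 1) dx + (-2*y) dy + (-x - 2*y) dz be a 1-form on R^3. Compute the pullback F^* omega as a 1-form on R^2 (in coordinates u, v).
F^* omega = (v*(-16*u*v - 23*v^2 + 8*v + 4)) du + (-16*u^2*v - 41*u*v^2 + 2*u*v + 4*u - 28*v^3 - v^2 + 2*v) dv

Using F^*(f dg) = (f ∘ F) d(g ∘ F), substitute each coordinate x_i by F_i(u, v) in f_i, and replace dx_i by d F_i = (∂F_i/∂u) du + (∂F_i/∂v) dv.
  For the x component: f_1(F) = -5*u*v - 6*v^2 + 2*v + 1; d F_1 = (4*v) du + (4*u + 2*v) dv
  For the y component: f_2(F) = 2*v*(-u - 2*v); d F_2 = (v) du + (u + 4*v) dv
  For the z component: f_3(F) = v*(-6*u - 5*v); d F_3 = (-v) du + (1 - u) dv
Combining and collecting du, dv coefficients:
  coeff of du: v*(-16*u*v - 23*v^2 + 8*v + 4)
  coeff of dv: -16*u^2*v - 41*u*v^2 + 2*u*v + 4*u - 28*v^3 - v^2 + 2*v
F^* omega = (v*(-16*u*v - 23*v^2 + 8*v + 4)) du + (-16*u^2*v - 41*u*v^2 + 2*u*v + 4*u - 28*v^3 - v^2 + 2*v) dv.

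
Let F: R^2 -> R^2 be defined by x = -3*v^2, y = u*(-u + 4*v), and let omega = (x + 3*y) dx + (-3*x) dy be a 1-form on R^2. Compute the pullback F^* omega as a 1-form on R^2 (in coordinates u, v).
F^* omega = (18*v^2*(-u + 2*v)) du + (18*v*(u^2 - 2*u*v + v^2)) dv

Using F^*(f dg) = (f ∘ F) d(g ∘ F), substitute each coordinate x_i by F_i(u, v) in f_i, and replace dx_i by d F_i = (∂F_i/∂u) du + (∂F_i/∂v) dv.
  For the x component: f_1(F) = -3*u^2 + 12*u*v - 3*v^2; d F_1 = (0) du + (-6*v) dv
  For the y component: f_2(F) = 9*v^2; d F_2 = (-2*u + 4*v) du + (4*u) dv
Combining and collecting du, dv coefficients:
  coeff of du: 18*v^2*(-u + 2*v)
  coeff of dv: 18*v*(u^2 - 2*u*v + v^2)
F^* omega = (18*v^2*(-u + 2*v)) du + (18*v*(u^2 - 2*u*v + v^2)) dv.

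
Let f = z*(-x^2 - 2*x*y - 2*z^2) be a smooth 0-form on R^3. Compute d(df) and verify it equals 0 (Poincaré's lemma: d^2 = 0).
d(df) = 0

Step 1: df = sum_i (∂f/∂x_i) dx_i = (2*z*(-x - y)) dx + (-2*x*z) dy + (-x^2 - 2*x*y - 6*z^2) dz.
Step 2: Apply d again. Using the 1-form formula, the coefficient of dx ∧ dy in d(df) is ∂^2 f/∂x ∂y - ∂^2 f/∂y ∂x = (-2*z) - (-2*z) = 0 (equality of mixed partials for smooth f).
Similarly for dx ∧ dz and dy ∧ dz — all coefficients vanish. So d(df) = 0.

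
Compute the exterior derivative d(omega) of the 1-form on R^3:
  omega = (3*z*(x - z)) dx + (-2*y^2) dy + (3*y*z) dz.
d(omega) = (-3*x + 6*z) dx ∧ dz + (3*z) dy ∧ dz

For a 1-form omega = sum_i f_i dx_i, the exterior derivative is
  d(omega) = sum_{i < j} (∂f_j/∂x_i - ∂f_i/∂x_j) dx_i ∧ dx_j.
  coefficient of dx ∧ dz: ∂f_3/∂x - ∂f_1/∂z = ∂(3*y*z)/∂x - ∂(3*z*(x - z))/∂z = -3*x + 6*z
  coefficient of dy ∧ dz: ∂f_3/∂y - ∂f_2/∂z = ∂(3*y*z)/∂y - ∂(-2*y^2)/∂z = 3*z
Assembling: d(omega) = (-3*x + 6*z) dx ∧ dz + (3*z) dy ∧ dz.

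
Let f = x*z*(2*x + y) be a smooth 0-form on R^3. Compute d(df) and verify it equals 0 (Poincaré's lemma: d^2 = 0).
d(df) = 0

Step 1: df = sum_i (∂f/∂x_i) dx_i = (z*(4*x + y)) dx + (x*z) dy + (x*(2*x + y)) dz.
Step 2: Apply d again. Using the 1-form formula, the coefficient of dx ∧ dy in d(df) is ∂^2 f/∂x ∂y - ∂^2 f/∂y ∂x = (z) - (z) = 0 (equality of mixed partials for smooth f).
Similarly for dx ∧ dz and dy ∧ dz — all coefficients vanish. So d(df) = 0.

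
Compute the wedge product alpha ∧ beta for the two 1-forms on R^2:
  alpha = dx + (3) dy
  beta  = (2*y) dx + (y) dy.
alpha ∧ beta = (-5*y) dx ∧ dy

Distribute the wedge, using dx_i ∧ dx_j = -dx_j ∧ dx_i and dx_i ∧ dx_i = 0. For each pair (i, j) with i < j, the coefficient of dx_i ∧ dx_j in alpha ∧ beta is (alpha_i * beta_j - alpha_j * beta_i). Collecting: alpha ∧ beta = (-5*y) dx ∧ dy.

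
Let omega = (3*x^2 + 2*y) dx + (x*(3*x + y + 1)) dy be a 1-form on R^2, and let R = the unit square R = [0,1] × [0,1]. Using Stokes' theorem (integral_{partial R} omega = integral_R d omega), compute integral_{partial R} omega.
integral_(partial R) omega = 5/2

Stokes: integral_partial_R omega = integral_R d omega with d omega = (∂Q/∂x - ∂P/∂y) dx ∧ dy.
  ∂Q/∂x = 6*x + y + 1
  ∂P/∂y = 2
  integrand = ∂Q/∂x - ∂P/∂y = 6*x + y - 1.
Integrating over R: integral_0^1 integral_0^1 (6*x + y - 1) dx dy = 5/2.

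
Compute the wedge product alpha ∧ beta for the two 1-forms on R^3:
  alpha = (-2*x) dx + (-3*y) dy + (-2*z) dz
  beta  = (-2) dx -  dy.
alpha ∧ beta = (2*x - 6*y) dx ∧ dy + (-4*z) dx ∧ dz + (-2*z) dy ∧ dz

Distribute the wedge, using dx_i ∧ dx_j = -dx_j ∧ dx_i and dx_i ∧ dx_i = 0. For each pair (i, j) with i < j, the coefficient of dx_i ∧ dx_j in alpha ∧ beta is (alpha_i * beta_j - alpha_j * beta_i). Collecting: alpha ∧ beta = (2*x - 6*y) dx ∧ dy + (-4*z) dx ∧ dz + (-2*z) dy ∧ dz.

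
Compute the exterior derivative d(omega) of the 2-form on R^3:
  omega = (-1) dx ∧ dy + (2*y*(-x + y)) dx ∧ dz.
d(omega) = (2*x - 4*y) dx ∧ dy ∧ dz

For a 2-form omega = sum_{i<j} g_{ij} dx_i ∧ dx_j, the exterior derivative is
  d(omega) = sum_{i<j} d(g_{ij}) ∧ dx_i ∧ dx_j = sum_{i<j, k} (∂g_{ij}/∂x_k) dx_k ∧ dx_i ∧ dx_j.
Expand each term, using dx_k ∧ dx_i ∧ dx_j = sgn(permutation) dx_{(a)} ∧ dx_{(b)} ∧ dx_{(c)} with (a < b < c) sorted:
  d(2*y*(-x + y)) includes (∂/∂y)(2*y*(-x + y)) dy = (-2*x + 4*y) dy, which multiplied by dx ∧ dz gives (2*x - 4*y) dx ∧ dy ∧ dz
Collecting like 3-forms: d(omega) = (2*x - 4*y) dx ∧ dy ∧ dz.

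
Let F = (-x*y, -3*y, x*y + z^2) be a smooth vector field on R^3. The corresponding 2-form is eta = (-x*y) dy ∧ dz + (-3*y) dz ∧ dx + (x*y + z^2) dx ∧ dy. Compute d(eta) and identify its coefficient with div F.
d(eta) = (-y + 2*z - 3) dx ∧ dy ∧ dz; div F = -y + 2*z - 3

For a 2-form in R^3 of the form above, applying d gives a 3-form with coefficient ∂P/∂x + ∂Q/∂y + ∂R/∂z:
  ∂P/∂x = -y
  ∂Q/∂y = -3
  ∂R/∂z = 2*z
Sum = -y + 2*z - 3, which is exactly div F.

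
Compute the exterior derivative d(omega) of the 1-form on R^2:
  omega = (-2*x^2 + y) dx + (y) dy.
d(omega) = (-1) dx ∧ dy

For a 1-form omega = sum_i f_i dx_i, the exterior derivative is
  d(omega) = sum_{i < j} (∂f_j/∂x_i - ∂f_i/∂x_j) dx_i ∧ dx_j.
  coefficient of dx ∧ dy: ∂f_2/∂x - ∂f_1/∂y = ∂(y)/∂x - ∂(-2*x^2 + y)/∂y = -1
Assembling: d(omega) = (-1) dx ∧ dy.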